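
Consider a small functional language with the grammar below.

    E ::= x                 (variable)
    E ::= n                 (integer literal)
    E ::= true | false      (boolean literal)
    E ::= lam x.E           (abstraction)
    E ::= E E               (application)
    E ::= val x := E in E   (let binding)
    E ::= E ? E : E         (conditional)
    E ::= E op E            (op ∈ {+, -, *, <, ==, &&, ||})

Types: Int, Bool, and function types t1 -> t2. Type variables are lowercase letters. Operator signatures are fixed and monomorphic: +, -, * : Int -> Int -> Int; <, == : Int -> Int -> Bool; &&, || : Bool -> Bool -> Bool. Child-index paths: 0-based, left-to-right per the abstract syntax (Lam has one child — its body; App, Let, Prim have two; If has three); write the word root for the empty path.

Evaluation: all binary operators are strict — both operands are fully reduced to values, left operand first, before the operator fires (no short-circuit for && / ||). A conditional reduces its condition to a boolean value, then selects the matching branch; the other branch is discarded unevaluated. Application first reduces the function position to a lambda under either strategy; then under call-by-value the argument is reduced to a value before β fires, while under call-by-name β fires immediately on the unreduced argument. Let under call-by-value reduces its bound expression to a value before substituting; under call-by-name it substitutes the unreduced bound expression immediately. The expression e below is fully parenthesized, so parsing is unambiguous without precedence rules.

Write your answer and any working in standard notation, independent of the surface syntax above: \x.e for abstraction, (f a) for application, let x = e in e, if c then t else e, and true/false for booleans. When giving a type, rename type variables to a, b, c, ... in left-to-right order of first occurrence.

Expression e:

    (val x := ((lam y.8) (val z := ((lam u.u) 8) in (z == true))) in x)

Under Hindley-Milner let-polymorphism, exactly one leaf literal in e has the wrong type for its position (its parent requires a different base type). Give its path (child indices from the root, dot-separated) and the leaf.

Derivation:
\y._ : a -> Int
u : b
\u._ : b -> b
  unify b -> b ~ Int -> c
  unify b ~ Int
  unify Int ~ c
_ _ : Int
let z : Int
z : Int
  unify Int ~ Int
  unify Bool ~ Int
  FAIL: mismatch Bool ~ Int

Answer: 0.1.1.1 : true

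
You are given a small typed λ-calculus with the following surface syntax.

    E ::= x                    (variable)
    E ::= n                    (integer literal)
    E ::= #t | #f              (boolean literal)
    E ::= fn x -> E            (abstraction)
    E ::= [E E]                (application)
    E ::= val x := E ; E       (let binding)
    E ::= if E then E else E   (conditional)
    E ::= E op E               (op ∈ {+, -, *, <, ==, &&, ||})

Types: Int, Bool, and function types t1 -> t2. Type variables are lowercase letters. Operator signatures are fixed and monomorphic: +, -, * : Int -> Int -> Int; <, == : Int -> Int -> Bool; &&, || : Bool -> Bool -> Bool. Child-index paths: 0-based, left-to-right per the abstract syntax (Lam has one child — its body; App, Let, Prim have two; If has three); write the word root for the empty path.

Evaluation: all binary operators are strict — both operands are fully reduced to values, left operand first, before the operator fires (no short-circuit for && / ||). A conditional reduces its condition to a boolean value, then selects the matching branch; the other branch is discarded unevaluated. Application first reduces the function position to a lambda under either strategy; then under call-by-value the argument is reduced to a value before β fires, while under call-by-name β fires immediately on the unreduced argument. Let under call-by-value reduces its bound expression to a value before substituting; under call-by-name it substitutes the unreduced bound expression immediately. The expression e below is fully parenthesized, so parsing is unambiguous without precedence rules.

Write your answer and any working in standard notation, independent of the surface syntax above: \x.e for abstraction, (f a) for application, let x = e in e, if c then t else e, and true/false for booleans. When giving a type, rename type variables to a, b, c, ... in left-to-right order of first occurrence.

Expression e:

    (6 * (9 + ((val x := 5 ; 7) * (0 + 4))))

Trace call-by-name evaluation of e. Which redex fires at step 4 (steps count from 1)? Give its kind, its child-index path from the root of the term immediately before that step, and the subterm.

Answer: delta at 1 : (9 + 28)

Working:
step 0: (6 * (9 + ((let x = 5 in 7) * (0 + 4))))
step 1: [let@1.1.0] (6 * (9 + (7 * (0 + 4))))
step 2: [delta@1.1.1] (6 * (9 + (7 * 4)))
step 3: [delta@1.1] (6 * (9 + 28))
step 4: [delta@1] (6 * 37)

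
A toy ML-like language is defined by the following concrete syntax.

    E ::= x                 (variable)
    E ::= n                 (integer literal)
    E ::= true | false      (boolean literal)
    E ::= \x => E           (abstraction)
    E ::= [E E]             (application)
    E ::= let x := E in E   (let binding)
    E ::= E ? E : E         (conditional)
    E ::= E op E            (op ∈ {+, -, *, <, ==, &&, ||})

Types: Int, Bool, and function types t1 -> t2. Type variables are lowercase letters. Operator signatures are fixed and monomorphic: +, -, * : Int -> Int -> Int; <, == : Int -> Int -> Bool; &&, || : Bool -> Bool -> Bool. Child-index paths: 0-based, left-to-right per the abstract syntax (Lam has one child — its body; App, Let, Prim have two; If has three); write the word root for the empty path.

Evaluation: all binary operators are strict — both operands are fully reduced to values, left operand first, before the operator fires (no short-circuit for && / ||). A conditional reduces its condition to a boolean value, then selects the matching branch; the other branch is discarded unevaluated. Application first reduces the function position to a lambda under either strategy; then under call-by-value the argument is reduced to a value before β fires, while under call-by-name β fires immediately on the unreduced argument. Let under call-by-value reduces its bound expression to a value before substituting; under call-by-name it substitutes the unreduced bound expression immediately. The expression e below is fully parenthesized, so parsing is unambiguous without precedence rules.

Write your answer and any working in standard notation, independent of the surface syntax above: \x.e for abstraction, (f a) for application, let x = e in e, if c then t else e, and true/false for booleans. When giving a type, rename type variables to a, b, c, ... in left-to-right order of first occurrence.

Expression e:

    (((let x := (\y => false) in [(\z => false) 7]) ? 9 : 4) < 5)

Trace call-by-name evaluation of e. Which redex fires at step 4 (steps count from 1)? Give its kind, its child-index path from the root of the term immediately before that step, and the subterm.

Answer: delta at root : (4 < 5)

Trace:
step 0: ((if (let x = (\y.false) in ((\z.false) 7)) then 9 else 4) < 5)
step 1: [let@0.0] ((if ((\z.false) 7) then 9 else 4) < 5)
step 2: [beta@0.0] ((if false then 9 else 4) < 5)
step 3: [if@0] (4 < 5)
step 4: [delta@root] true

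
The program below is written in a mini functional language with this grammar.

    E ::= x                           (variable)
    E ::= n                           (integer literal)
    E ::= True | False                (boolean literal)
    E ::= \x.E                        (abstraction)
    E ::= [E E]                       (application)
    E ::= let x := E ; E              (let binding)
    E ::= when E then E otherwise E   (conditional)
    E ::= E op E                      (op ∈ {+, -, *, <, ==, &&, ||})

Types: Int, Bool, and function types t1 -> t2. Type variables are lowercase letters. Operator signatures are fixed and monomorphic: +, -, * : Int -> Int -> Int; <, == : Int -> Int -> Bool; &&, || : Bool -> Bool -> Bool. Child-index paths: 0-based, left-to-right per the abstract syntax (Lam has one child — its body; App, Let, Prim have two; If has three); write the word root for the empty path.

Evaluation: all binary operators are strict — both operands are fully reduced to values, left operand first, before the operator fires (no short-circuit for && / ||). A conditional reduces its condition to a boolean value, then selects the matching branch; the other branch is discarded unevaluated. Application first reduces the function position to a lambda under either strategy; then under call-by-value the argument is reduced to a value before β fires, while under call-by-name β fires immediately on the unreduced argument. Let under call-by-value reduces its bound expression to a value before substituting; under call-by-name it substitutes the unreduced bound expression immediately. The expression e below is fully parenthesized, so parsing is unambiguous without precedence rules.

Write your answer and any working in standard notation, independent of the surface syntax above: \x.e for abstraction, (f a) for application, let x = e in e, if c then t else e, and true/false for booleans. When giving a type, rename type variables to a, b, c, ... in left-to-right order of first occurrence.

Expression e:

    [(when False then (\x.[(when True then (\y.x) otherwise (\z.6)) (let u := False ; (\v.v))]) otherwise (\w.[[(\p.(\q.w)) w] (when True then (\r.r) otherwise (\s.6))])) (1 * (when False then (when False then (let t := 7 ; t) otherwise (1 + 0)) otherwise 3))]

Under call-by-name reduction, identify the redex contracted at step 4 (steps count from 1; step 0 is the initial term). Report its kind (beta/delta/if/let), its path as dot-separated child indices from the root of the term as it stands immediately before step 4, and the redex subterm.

Derivation:
step 0: ((if false then (\x.((if true then (\y.x) else (\z.6)) (let u = false in (\v.v)))) else (\w.(((\p.(\q.w)) w) (if true then (\r.r) else (\s.6))))) (1 * (if false then (if false then (let t = 7 in t) else (1 + 0)) else 3)))
step 1: [if@0] ((\w.(((\p.(\q.w)) w) (if true then (\r.r) else (\s.6)))) (1 * (if false then (if false then (let t = 7 in t) else (1 + 0)) else 3)))
step 2: [beta@root] (((\p.(\q.(1 * (if false then (if false then (let t = 7 in t) else (1 + 0)) else 3)))) (1 * (if false then (if false then (let t = 7 in t) else (1 + 0)) else 3))) (if true then (\r.r) else (\s.6)))
step 3: [beta@0] ((\q.(1 * (if false then (if false then (let t = 7 in t) else (1 + 0)) else 3))) (if true then (\r.r) else (\s.6)))
step 4: [beta@root] (1 * (if false then (if false then (let t = 7 in t) else (1 + 0)) else 3))

Answer: beta at root : ((\q.(1 * (if false then (if false then (let t = 7 in t) else (1 + 0)) else 3))) (if true then (\r.r) else (\s.6)))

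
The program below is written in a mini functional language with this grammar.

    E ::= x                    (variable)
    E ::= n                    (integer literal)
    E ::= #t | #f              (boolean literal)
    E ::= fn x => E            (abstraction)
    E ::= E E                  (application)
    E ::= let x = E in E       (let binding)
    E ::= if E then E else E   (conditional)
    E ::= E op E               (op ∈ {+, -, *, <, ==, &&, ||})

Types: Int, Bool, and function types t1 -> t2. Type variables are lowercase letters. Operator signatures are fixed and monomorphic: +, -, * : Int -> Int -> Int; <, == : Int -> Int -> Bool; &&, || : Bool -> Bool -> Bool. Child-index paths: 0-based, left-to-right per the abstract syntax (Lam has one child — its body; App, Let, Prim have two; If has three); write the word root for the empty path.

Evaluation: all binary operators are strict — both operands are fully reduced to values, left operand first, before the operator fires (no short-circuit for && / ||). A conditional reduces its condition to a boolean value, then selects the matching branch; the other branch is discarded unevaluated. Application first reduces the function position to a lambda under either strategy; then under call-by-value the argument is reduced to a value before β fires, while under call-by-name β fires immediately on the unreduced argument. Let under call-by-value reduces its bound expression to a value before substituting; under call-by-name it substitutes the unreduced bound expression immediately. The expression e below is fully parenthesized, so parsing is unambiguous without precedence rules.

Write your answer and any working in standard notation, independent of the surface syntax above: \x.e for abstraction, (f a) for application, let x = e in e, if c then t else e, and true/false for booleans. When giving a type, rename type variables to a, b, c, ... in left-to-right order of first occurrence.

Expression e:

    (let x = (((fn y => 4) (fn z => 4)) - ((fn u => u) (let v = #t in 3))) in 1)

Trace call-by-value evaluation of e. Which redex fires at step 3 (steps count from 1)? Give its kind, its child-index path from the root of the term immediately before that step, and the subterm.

Answer: beta at 0.1 : ((\u.u) 3)

Trace:
step 0: (let x = (((\y.4) (\z.4)) - ((\u.u) (let v = true in 3))) in 1)
step 1: [beta@0.0] (let x = (4 - ((\u.u) (let v = true in 3))) in 1)
step 2: [let@0.1.1] (let x = (4 - ((\u.u) 3)) in 1)
step 3: [beta@0.1] (let x = (4 - 3) in 1)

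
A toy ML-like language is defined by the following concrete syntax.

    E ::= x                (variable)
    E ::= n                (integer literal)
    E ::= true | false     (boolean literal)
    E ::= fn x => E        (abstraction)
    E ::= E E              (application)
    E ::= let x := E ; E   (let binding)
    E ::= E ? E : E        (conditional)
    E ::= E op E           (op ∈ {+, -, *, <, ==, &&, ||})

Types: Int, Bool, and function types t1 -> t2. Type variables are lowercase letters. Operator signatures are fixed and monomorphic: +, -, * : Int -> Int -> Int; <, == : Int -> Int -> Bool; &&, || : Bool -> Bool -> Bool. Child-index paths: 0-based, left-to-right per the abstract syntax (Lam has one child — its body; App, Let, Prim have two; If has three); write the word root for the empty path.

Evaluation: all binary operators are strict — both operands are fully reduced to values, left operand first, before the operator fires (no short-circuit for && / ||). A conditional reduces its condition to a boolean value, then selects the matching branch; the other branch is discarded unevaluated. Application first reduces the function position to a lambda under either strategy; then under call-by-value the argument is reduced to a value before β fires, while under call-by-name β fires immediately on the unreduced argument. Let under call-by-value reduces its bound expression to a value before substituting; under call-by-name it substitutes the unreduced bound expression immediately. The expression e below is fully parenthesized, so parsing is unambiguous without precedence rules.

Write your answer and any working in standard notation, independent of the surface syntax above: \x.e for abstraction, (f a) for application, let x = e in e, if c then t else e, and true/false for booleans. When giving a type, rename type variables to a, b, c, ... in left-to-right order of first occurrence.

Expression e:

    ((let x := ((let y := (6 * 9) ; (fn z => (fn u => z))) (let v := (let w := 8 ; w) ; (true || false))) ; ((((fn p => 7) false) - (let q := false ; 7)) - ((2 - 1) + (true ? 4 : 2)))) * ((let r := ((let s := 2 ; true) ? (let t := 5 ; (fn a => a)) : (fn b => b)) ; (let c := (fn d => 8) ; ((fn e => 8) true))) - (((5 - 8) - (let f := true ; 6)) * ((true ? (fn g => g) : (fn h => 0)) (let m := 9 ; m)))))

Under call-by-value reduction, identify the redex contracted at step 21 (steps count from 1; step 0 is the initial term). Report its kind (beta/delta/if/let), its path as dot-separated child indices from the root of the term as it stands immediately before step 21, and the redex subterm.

Answer: delta at 1.1.0.0 : (5 - 8)

Trace:
step 0: ((let x = ((let y = (6 * 9) in (\z.(\u.z))) (let v = (let w = 8 in w) in (true || false))) in ((((\p.7) false) - (let q = false in 7)) - ((2 - 1) + (if true then 4 else 2)))) * ((let r = (if (let s = 2 in true) then (let t = 5 in (\a.a)) else (\b.b)) in (let c = (\d.8) in ((\e.8) true))) - (((5 - 8) - (let f = true in 6)) * ((if true then (\g.g) else (\h.0)) (let m = 9 in m)))))
step 1: [delta@0.0.0.0] ((let x = ((let y = 54 in (\z.(\u.z))) (let v = (let w = 8 in w) in (true || false))) in ((((\p.7) false) - (let q = false in 7)) - ((2 - 1) + (if true then 4 else 2)))) * ((let r = (if (let s = 2 in true) then (let t = 5 in (\a.a)) else (\b.b)) in (let c = (\d.8) in ((\e.8) true))) - (((5 - 8) - (let f = true in 6)) * ((if true then (\g.g) else (\h.0)) (let m = 9 in m)))))
step 2: [let@0.0.0] ((let x = ((\z.(\u.z)) (let v = (let w = 8 in w) in (true || false))) in ((((\p.7) false) - (let q = false in 7)) - ((2 - 1) + (if true then 4 else 2)))) * ((let r = (if (let s = 2 in true) then (let t = 5 in (\a.a)) else (\b.b)) in (let c = (\d.8) in ((\e.8) true))) - (((5 - 8) - (let f = true in 6)) * ((if true then (\g.g) else (\h.0)) (let m = 9 in m)))))
step 3: [let@0.0.1.0] ((let x = ((\z.(\u.z)) (let v = 8 in (true || false))) in ((((\p.7) false) - (let q = false in 7)) - ((2 - 1) + (if true then 4 else 2)))) * ((let r = (if (let s = 2 in true) then (let t = 5 in (\a.a)) else (\b.b)) in (let c = (\d.8) in ((\e.8) true))) - (((5 - 8) - (let f = true in 6)) * ((if true then (\g.g) else (\h.0)) (let m = 9 in m)))))
step 4: [let@0.0.1] ((let x = ((\z.(\u.z)) (true || false)) in ((((\p.7) false) - (let q = false in 7)) - ((2 - 1) + (if true then 4 else 2)))) * ((let r = (if (let s = 2 in true) then (let t = 5 in (\a.a)) else (\b.b)) in (let c = (\d.8) in ((\e.8) true))) - (((5 - 8) - (let f = true in 6)) * ((if true then (\g.g) else (\h.0)) (let m = 9 in m)))))
step 5: [delta@0.0.1] ((let x = ((\z.(\u.z)) true) in ((((\p.7) false) - (let q = false in 7)) - ((2 - 1) + (if true then 4 else 2)))) * ((let r = (if (let s = 2 in true) then (let t = 5 in (\a.a)) else (\b.b)) in (let c = (\d.8) in ((\e.8) true))) - (((5 - 8) - (let f = true in 6)) * ((if true then (\g.g) else (\h.0)) (let m = 9 in m)))))
step 6: [beta@0.0] ((let x = (\u.true) in ((((\p.7) false) - (let q = false in 7)) - ((2 - 1) + (if true then 4 else 2)))) * ((let r = (if (let s = 2 in true) then (let t = 5 in (\a.a)) else (\b.b)) in (let c = (\d.8) in ((\e.8) true))) - (((5 - 8) - (let f = true in 6)) * ((if true then (\g.g) else (\h.0)) (let m = 9 in m)))))
step 7: [let@0] (((((\p.7) false) - (let q = false in 7)) - ((2 - 1) + (if true then 4 else 2))) * ((let r = (if (let s = 2 in true) then (let t = 5 in (\a.a)) else (\b.b)) in (let c = (\d.8) in ((\e.8) true))) - (((5 - 8) - (let f = true in 6)) * ((if true then (\g.g) else (\h.0)) (let m = 9 in m)))))
step 8: [beta@0.0.0] (((7 - (let q = false in 7)) - ((2 - 1) + (if true then 4 else 2))) * ((let r = (if (let s = 2 in true) then (let t = 5 in (\a.a)) else (\b.b)) in (let c = (\d.8) in ((\e.8) true))) - (((5 - 8) - (let f = true in 6)) * ((if true then (\g.g) else (\h.0)) (let m = 9 in m)))))
step 9: [let@0.0.1] (((7 - 7) - ((2 - 1) + (if true then 4 else 2))) * ((let r = (if (let s = 2 in true) then (let t = 5 in (\a.a)) else (\b.b)) in (let c = (\d.8) in ((\e.8) true))) - (((5 - 8) - (let f = true in 6)) * ((if true then (\g.g) else (\h.0)) (let m = 9 in m)))))
step 10: [delta@0.0] ((0 - ((2 - 1) + (if true then 4 else 2))) * ((let r = (if (let s = 2 in true) then (let t = 5 in (\a.a)) else (\b.b)) in (let c = (\d.8) in ((\e.8) true))) - (((5 - 8) - (let f = true in 6)) * ((if true then (\g.g) else (\h.0)) (let m = 9 in m)))))
step 11: [delta@0.1.0] ((0 - (1 + (if true then 4 else 2))) * ((let r = (if (let s = 2 in true) then (let t = 5 in (\a.a)) else (\b.b)) in (let c = (\d.8) in ((\e.8) true))) - (((5 - 8) - (let f = true in 6)) * ((if true then (\g.g) else (\h.0)) (let m = 9 in m)))))
step 12: [if@0.1.1] ((0 - (1 + 4)) * ((let r = (if (let s = 2 in true) then (let t = 5 in (\a.a)) else (\b.b)) in (let c = (\d.8) in ((\e.8) true))) - (((5 - 8) - (let f = true in 6)) * ((if true then (\g.g) else (\h.0)) (let m = 9 in m)))))
step 13: [delta@0.1] ((0 - 5) * ((let r = (if (let s = 2 in true) then (let t = 5 in (\a.a)) else (\b.b)) in (let c = (\d.8) in ((\e.8) true))) - (((5 - 8) - (let f = true in 6)) * ((if true then (\g.g) else (\h.0)) (let m = 9 in m)))))
step 14: [delta@0] (-5 * ((let r = (if (let s = 2 in true) then (let t = 5 in (\a.a)) else (\b.b)) in (let c = (\d.8) in ((\e.8) true))) - (((5 - 8) - (let f = true in 6)) * ((if true then (\g.g) else (\h.0)) (let m = 9 in m)))))
step 15: [let@1.0.0.0] (-5 * ((let r = (if true then (let t = 5 in (\a.a)) else (\b.b)) in (let c = (\d.8) in ((\e.8) true))) - (((5 - 8) - (let f = true in 6)) * ((if true then (\g.g) else (\h.0)) (let m = 9 in m)))))
step 16: [if@1.0.0] (-5 * ((let r = (let t = 5 in (\a.a)) in (let c = (\d.8) in ((\e.8) true))) - (((5 - 8) - (let f = true in 6)) * ((if true then (\g.g) else (\h.0)) (let m = 9 in m)))))
step 17: [let@1.0.0] (-5 * ((let r = (\a.a) in (let c = (\d.8) in ((\e.8) true))) - (((5 - 8) - (let f = true in 6)) * ((if true then (\g.g) else (\h.0)) (let m = 9 in m)))))
step 18: [let@1.0] (-5 * ((let c = (\d.8) in ((\e.8) true)) - (((5 - 8) - (let f = true in 6)) * ((if true then (\g.g) else (\h.0)) (let m = 9 in m)))))
step 19: [let@1.0] (-5 * (((\e.8) true) - (((5 - 8) - (let f = true in 6)) * ((if true then (\g.g) else (\h.0)) (let m = 9 in m)))))
step 20: [beta@1.0] (-5 * (8 - (((5 - 8) - (let f = true in 6)) * ((if true then (\g.g) else (\h.0)) (let m = 9 in m)))))
step 21: [delta@1.1.0.0] (-5 * (8 - ((-3 - (let f = true in 6)) * ((if true then (\g.g) else (\h.0)) (let m = 9 in m)))))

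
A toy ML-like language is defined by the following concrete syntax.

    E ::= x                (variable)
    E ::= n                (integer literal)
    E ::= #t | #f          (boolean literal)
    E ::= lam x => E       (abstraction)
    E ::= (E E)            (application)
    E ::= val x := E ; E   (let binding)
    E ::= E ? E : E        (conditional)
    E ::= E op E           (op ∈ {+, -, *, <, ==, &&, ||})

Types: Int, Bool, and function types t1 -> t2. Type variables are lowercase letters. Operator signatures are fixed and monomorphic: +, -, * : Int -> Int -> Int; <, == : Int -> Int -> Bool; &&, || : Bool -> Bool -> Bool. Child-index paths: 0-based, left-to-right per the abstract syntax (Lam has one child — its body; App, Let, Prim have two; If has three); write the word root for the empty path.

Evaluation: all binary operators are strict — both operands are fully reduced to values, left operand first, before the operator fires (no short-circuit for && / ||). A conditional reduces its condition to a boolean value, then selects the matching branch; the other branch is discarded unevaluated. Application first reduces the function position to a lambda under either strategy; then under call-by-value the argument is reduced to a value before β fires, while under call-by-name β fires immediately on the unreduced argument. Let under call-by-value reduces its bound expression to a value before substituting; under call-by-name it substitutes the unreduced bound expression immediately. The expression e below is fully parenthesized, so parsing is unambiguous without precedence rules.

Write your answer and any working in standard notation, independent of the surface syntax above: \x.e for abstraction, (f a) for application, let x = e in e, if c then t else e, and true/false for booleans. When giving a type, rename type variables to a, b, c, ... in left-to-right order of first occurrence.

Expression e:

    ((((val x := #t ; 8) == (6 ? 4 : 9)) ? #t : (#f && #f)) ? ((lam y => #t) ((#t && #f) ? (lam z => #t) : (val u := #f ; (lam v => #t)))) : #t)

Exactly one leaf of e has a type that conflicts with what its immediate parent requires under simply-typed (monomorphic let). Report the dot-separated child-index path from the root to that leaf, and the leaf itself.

Working:
let x : Bool
  unify Int ~ Int
  unify Int ~ Bool
  FAIL: mismatch Int ~ Bool

Answer: 0.0.1.0 : 6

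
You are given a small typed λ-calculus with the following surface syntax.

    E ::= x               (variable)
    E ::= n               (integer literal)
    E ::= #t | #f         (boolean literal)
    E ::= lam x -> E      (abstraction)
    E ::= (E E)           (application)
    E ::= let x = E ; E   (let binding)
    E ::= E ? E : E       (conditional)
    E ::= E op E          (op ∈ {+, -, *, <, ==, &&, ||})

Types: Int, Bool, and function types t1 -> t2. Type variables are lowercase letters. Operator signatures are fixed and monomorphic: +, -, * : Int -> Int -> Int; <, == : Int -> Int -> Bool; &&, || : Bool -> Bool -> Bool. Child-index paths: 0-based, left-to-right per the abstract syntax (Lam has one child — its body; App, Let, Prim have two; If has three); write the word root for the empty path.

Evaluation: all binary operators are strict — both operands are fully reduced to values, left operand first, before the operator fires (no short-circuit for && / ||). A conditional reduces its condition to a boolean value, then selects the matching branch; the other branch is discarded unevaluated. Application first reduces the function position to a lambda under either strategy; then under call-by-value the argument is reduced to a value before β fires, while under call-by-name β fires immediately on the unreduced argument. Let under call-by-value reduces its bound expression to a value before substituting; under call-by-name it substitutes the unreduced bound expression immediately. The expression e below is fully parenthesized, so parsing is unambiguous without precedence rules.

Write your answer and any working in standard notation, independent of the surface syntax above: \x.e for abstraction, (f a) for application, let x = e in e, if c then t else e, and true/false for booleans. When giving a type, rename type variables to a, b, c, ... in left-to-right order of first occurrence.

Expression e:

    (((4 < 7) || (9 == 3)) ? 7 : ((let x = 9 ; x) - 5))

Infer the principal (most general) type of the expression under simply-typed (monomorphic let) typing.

Answer: Int

Trace:
  unify Int ~ Int
  unify Int ~ Int
  unify Bool ~ Bool
  unify Int ~ Int
  unify Int ~ Int
  unify Bool ~ Bool
  unify Bool ~ Bool
let x : Int
x : Int
  unify Int ~ Int
  unify Int ~ Int
  unify Int ~ Int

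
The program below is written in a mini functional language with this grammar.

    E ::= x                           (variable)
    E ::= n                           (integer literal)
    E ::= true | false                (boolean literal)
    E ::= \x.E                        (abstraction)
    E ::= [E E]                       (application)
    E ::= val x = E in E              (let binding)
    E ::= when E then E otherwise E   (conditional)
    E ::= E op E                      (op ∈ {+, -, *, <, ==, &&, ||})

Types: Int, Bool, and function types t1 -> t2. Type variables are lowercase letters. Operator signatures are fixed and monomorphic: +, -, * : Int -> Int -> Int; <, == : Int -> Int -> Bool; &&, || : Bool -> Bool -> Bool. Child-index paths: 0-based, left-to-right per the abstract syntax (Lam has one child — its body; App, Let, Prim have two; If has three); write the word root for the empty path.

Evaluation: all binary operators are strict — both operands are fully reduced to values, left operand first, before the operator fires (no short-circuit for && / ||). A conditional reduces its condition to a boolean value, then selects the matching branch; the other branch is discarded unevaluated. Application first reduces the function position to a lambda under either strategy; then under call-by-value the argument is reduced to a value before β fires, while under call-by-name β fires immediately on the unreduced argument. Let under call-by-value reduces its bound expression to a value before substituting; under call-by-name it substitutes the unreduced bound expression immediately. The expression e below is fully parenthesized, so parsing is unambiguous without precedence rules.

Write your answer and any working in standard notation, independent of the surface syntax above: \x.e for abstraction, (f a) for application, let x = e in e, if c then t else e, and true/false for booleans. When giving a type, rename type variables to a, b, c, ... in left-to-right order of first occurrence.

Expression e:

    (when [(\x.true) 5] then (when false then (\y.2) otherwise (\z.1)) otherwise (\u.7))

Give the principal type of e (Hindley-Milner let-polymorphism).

Derivation:
\x._ : a -> Bool
  unify a -> Bool ~ Int -> b
  unify a ~ Int
  unify Bool ~ b
_ _ : Bool
  unify Bool ~ Bool
  unify Bool ~ Bool
\y._ : c -> Int
\z._ : d -> Int
  unify c -> Int ~ d -> Int
  unify c ~ d
  unify Int ~ Int
\u._ : e -> Int
  unify d -> Int ~ e -> Int
  unify d ~ e
  unify Int ~ Int

Answer: a -> Int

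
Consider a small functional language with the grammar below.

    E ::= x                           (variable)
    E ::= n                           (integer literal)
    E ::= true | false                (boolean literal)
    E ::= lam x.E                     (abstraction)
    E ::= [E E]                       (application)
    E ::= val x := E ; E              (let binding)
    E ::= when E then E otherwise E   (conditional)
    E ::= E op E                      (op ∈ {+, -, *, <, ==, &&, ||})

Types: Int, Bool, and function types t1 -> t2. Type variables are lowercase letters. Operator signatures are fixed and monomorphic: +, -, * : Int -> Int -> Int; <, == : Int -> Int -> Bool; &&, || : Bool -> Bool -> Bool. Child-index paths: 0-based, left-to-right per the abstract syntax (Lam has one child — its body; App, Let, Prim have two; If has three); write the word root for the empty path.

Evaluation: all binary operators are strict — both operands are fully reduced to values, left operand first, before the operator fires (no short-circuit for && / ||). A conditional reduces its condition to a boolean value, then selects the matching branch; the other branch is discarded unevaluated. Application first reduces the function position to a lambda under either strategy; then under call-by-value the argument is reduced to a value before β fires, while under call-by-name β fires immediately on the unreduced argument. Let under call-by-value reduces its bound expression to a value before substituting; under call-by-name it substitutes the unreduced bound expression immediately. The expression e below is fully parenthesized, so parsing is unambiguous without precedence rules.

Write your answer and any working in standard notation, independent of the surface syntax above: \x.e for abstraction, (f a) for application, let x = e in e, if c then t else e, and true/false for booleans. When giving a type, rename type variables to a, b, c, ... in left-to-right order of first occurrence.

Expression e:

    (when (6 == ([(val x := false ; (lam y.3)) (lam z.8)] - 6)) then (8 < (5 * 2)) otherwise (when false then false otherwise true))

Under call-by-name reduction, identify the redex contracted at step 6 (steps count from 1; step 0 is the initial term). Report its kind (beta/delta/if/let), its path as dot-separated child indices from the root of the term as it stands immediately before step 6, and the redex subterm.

Trace:
step 0: (if (6 == (((let x = false in (\y.3)) (\z.8)) - 6)) then (8 < (5 * 2)) else (if false then false else true))
step 1: [let@0.1.0.0] (if (6 == (((\y.3) (\z.8)) - 6)) then (8 < (5 * 2)) else (if false then false else true))
step 2: [beta@0.1.0] (if (6 == (3 - 6)) then (8 < (5 * 2)) else (if false then false else true))
step 3: [delta@0.1] (if (6 == -3) then (8 < (5 * 2)) else (if false then false else true))
step 4: [delta@0] (if false then (8 < (5 * 2)) else (if false then false else true))
step 5: [if@root] (if false then false else true)
step 6: [if@root] true

Answer: if at root : (if false then false else true)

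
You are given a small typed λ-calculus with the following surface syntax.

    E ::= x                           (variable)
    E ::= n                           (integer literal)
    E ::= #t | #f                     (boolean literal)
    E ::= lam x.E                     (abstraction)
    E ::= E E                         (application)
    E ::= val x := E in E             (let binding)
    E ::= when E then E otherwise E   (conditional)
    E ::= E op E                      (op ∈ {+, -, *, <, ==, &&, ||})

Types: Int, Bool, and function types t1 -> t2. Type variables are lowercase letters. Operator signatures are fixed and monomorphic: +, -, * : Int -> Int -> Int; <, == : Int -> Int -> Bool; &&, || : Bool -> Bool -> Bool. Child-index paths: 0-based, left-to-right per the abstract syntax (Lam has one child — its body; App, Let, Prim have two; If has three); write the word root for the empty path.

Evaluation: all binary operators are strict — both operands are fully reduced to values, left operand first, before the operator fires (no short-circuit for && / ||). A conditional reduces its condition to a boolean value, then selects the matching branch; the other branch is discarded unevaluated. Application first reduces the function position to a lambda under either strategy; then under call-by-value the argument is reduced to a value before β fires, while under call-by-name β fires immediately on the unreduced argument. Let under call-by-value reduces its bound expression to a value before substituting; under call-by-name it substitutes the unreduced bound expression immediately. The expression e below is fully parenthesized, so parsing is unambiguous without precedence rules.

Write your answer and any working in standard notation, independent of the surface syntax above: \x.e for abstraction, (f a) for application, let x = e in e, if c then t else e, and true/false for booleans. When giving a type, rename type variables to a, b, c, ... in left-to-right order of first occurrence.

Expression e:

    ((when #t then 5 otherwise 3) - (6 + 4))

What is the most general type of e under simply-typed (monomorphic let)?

Answer: Int

Working:
  unify Bool ~ Bool
  unify Int ~ Int
  unify Int ~ Int
  unify Int ~ Int
  unify Int ~ Int
  unify Int ~ Int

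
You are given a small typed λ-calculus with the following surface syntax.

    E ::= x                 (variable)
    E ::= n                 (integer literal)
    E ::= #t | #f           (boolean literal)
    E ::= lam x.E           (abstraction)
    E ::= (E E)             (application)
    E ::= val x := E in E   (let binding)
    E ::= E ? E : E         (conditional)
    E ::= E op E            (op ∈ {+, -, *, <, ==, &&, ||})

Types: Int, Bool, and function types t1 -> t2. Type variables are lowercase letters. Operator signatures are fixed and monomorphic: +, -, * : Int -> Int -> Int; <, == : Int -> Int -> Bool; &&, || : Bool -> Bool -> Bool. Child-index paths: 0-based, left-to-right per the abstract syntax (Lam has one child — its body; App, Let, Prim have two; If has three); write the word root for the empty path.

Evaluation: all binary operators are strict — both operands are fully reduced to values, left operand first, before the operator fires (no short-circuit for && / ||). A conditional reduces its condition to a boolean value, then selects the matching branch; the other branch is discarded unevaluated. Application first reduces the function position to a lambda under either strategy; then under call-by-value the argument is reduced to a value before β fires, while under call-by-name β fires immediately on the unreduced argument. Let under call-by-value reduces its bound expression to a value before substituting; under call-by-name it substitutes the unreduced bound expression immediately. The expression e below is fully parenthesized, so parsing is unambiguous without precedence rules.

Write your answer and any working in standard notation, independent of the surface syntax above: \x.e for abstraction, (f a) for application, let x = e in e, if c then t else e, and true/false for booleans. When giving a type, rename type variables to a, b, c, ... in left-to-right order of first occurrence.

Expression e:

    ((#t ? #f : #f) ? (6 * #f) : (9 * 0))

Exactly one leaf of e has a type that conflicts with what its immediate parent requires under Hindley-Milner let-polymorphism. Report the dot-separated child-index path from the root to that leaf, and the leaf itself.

Answer: 1.1 : false

Derivation:
  unify Bool ~ Bool
  unify Bool ~ Bool
  unify Bool ~ Bool
  unify Int ~ Int
  unify Bool ~ Int
  FAIL: mismatch Bool ~ Int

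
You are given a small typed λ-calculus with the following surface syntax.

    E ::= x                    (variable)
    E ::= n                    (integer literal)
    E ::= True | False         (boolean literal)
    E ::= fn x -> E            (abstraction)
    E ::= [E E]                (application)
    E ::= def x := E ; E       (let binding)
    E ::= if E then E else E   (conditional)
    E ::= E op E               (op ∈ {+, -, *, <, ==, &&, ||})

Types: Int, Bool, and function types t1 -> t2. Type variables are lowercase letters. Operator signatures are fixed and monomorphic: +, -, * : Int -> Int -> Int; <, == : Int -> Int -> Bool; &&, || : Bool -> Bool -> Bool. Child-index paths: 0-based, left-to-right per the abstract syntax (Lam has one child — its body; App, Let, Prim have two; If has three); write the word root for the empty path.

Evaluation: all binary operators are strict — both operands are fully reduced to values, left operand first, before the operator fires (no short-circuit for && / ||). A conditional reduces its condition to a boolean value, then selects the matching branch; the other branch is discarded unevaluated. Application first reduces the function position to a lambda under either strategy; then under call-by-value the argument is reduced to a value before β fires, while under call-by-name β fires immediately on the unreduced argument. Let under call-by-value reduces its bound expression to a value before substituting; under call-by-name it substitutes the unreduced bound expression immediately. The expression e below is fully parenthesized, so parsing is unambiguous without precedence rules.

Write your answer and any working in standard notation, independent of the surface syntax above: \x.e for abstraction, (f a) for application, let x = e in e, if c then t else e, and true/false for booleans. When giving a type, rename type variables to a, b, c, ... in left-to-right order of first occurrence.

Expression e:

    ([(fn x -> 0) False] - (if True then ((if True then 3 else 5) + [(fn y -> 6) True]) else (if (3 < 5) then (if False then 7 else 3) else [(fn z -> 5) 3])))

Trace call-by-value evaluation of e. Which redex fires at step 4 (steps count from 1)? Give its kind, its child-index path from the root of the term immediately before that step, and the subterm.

Trace:
step 0: (((\x.0) false) - (if true then ((if true then 3 else 5) + ((\y.6) true)) else (if (3 < 5) then (if false then 7 else 3) else ((\z.5) 3))))
step 1: [beta@0] (0 - (if true then ((if true then 3 else 5) + ((\y.6) true)) else (if (3 < 5) then (if false then 7 else 3) else ((\z.5) 3))))
step 2: [if@1] (0 - ((if true then 3 else 5) + ((\y.6) true)))
step 3: [if@1.0] (0 - (3 + ((\y.6) true)))
step 4: [beta@1.1] (0 - (3 + 6))

Answer: beta at 1.1 : ((\y.6) true)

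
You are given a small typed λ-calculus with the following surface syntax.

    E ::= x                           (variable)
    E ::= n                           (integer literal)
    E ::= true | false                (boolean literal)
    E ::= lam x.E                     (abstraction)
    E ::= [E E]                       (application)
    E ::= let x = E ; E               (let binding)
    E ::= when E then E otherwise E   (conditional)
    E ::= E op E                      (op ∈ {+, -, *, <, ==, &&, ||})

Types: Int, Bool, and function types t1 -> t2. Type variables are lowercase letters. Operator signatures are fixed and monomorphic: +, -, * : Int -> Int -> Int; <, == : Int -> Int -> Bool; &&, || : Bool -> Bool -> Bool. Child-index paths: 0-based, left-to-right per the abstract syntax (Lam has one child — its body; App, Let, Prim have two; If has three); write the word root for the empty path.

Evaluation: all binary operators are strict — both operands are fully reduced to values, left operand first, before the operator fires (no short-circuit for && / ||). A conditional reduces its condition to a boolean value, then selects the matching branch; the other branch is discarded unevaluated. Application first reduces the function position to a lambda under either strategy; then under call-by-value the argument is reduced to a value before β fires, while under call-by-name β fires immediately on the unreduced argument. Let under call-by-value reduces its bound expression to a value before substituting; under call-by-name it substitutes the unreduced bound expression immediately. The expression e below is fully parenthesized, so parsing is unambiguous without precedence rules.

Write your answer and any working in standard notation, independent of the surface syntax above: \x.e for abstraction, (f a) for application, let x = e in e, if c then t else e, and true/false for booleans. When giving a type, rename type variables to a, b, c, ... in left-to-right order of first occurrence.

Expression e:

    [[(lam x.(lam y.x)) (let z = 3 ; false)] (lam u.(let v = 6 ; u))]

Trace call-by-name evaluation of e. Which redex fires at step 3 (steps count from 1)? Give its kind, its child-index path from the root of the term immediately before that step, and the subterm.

Trace:
step 0: (((\x.(\y.x)) (let z = 3 in false)) (\u.(let v = 6 in u)))
step 1: [beta@0] ((\y.(let z = 3 in false)) (\u.(let v = 6 in u)))
step 2: [beta@root] (let z = 3 in false)
step 3: [let@root] false

Answer: let at root : (let z = 3 in false)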